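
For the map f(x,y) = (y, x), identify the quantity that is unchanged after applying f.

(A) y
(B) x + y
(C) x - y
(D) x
B

For f(x,y) = (y, x):
After applying f: x' = y, y' = x. So x' + y' = y + x = x + y.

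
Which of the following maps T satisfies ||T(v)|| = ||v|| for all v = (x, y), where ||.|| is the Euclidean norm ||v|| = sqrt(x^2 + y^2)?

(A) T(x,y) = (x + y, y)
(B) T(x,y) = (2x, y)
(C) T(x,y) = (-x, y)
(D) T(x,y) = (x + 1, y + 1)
C

A transformation preserves a norm if ||T(v)|| = ||v|| for every v; a single vector where the norm changes rules an option out.

(A) T(x,y) = (x + y, y): v = (0, 1) has norm sqrt((0)^2 + (1)^2) = 1, but T(v) = (1, 1) has norm sqrt(2) -- not preserved.
(B) T(x,y) = (2x, y): v = (1, 0) has norm sqrt((1)^2 + (0)^2) = 1, but T(v) = (2, 0) has norm 2 -- not preserved.
(C) T(x,y) = (-x, y): preserves the norm -- it is an orthogonal map (a rotation/reflection), and (-x)^2 + (y)^2 simplifies to x^2 + y^2.
(D) T(x,y) = (x + 1, y + 1): v = (1, 0) has norm sqrt((1)^2 + (0)^2) = 1, but T(v) = (2, 1) has norm sqrt(5) -- not preserved.

Therefore the answer is (C).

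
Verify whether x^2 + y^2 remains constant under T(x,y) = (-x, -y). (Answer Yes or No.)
Yes

Substitute T(x,y) = (-x, -y) into the expression and compare with the original.

Original: x^2 + y^2
After applying T: (-x)^2 + (-y)^2 = x^2 + y^2

This is identical to the original x^2 + y^2, so the expression is invariant.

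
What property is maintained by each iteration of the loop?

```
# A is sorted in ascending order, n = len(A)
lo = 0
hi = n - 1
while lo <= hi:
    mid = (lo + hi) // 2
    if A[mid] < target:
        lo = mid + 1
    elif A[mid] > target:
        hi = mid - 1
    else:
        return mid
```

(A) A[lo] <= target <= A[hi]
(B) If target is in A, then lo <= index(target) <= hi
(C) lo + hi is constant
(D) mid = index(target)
B

A loop invariant must hold before the first iteration and be re-established by every execution of the body.

(B) If target is in A, then lo <= index(target) <= hi: Before the loop [lo, hi] = [0, n-1] covers every index. When A[mid] < target, sortedness puts target strictly to the right of mid, so setting lo = mid + 1 keeps index(target) in [lo, hi]; symmetrically for hi = mid - 1. Hence 'if target is in A then lo <= index(target) <= hi' holds after every iteration, and when lo > hi it proves target is absent.

The other options fail:
(A) A[lo] <= target <= A[hi]: fails when target is not in A (e.g. target < A[0] already violates it before the loop), so it is not maintained in general.
(C) lo + hi is constant: each iteration moves exactly one of lo, hi, so lo + hi changes (e.g. 0 + (n-1) becomes (mid+1) + (n-1)).
(D) mid = index(target): mid is just the current probe; it equals index(target) only on the iteration that returns.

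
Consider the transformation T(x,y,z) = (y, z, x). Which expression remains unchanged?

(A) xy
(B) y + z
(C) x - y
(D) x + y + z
D

Apply T(x,y,z) = (y, z, x) to each option, i.e. replace (x, y, z) by the transformed coordinates.
Substitute the transformed coordinates into each option and compare with the original:
(A) xy  ->  (y)(z) = yz   [differs from xy: not invariant]
(B) y + z  ->  (z) + (x) = x + z   [differs from y + z: not invariant]
(C) x - y  ->  (y) - (z) = y - z   [differs from x - y: not invariant]
(D) x + y + z  ->  (y) + (z) + (x) = x + y + z   [equals x + y + z: invariant]

Only option (D), x + y + z, is unchanged by the transformation.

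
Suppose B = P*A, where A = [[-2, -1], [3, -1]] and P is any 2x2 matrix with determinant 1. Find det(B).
5

By the multiplicative property of determinants, det(B) = det(P*A) = det(P) * det(A) = det(A),
so the determinant is invariant under multiplication by any determinant-1 matrix; we just need det(A).

det(A) = (-2)(-1) - (-1)(3) = 2 - (-3) = 5

Therefore det(B) = 1 * 5 = 5.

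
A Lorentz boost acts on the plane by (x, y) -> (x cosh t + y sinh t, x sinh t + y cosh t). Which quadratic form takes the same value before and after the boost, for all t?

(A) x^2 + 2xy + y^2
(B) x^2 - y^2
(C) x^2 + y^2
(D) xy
B

Write x' = x cosh t + y sinh t, y' = x sinh t + y cosh t and substitute into each option:
(A) x^2 + 2xy + y^2: (x' + y')^2 with x' + y' = (x + y)(cosh t + sinh t) = (x + y)e^t, so it becomes (x + y)^2 e^(2t)   [not invariant for t != 0]
(B) x^2 - y^2: (x cosh t + y sinh t)^2 - (x sinh t + y cosh t)^2 = x^2(cosh^2 t - sinh^2 t) + 2xy(cosh t sinh t - sinh t cosh t) + y^2(sinh^2 t - cosh^2 t) = x^2 - y^2   [invariant, using cosh^2 t - sinh^2 t = 1]
(C) x^2 + y^2: (x cosh t + y sinh t)^2 + (x sinh t + y cosh t)^2 = (x^2 + y^2)(cosh^2 t + sinh^2 t) + 4xy sinh t cosh t = (x^2 + y^2) cosh 2t + 2xy sinh 2t   [not invariant for t != 0]
(D) xy: (x cosh t + y sinh t)(x sinh t + y cosh t) = xy(cosh^2 t + sinh^2 t) + (x^2 + y^2) sinh t cosh t = xy cosh 2t + (x^2 + y^2)(sinh 2t)/2   [not invariant for t != 0]

Only (B) x^2 - y^2 is unchanged; it is the Minkowski form preserved by Lorentz boosts, just as x^2 + y^2 is preserved by ordinary rotations.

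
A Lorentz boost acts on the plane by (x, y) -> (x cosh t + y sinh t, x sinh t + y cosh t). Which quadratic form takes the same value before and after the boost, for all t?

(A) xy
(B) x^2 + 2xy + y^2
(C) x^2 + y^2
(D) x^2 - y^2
D

Write x' = x cosh t + y sinh t, y' = x sinh t + y cosh t and substitute into each option:
(A) xy: (x cosh t + y sinh t)(x sinh t + y cosh t) = xy(cosh^2 t + sinh^2 t) + (x^2 + y^2) sinh t cosh t = xy cosh 2t + (x^2 + y^2)(sinh 2t)/2   [not invariant for t != 0]
(B) x^2 + 2xy + y^2: (x' + y')^2 with x' + y' = (x + y)(cosh t + sinh t) = (x + y)e^t, so it becomes (x + y)^2 e^(2t)   [not invariant for t != 0]
(C) x^2 + y^2: (x cosh t + y sinh t)^2 + (x sinh t + y cosh t)^2 = (x^2 + y^2)(cosh^2 t + sinh^2 t) + 4xy sinh t cosh t = (x^2 + y^2) cosh 2t + 2xy sinh 2t   [not invariant for t != 0]
(D) x^2 - y^2: (x cosh t + y sinh t)^2 - (x sinh t + y cosh t)^2 = x^2(cosh^2 t - sinh^2 t) + 2xy(cosh t sinh t - sinh t cosh t) + y^2(sinh^2 t - cosh^2 t) = x^2 - y^2   [invariant, using cosh^2 t - sinh^2 t = 1]

Only (D) x^2 - y^2 is unchanged; it is the Minkowski form preserved by Lorentz boosts, just as x^2 + y^2 is preserved by ordinary rotations.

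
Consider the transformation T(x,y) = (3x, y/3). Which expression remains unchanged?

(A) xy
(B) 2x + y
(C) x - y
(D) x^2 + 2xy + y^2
A

An expression E(x,y) is invariant under T if E(T(x,y)) = E(x,y). Here T(x,y) = (3x, y/3).
Substitute the transformed coordinates into each option and compare with the original:
(A) xy  ->  (3x)(y/3) = xy   [equals xy: invariant]
(B) 2x + y  ->  2(3x) + (y/3) = 6x + y/3   [differs from 2x + y: not invariant]
(C) x - y  ->  (3x) - (y/3) = 3x - y/3   [differs from x - y: not invariant]
(D) x^2 + 2xy + y^2  ->  (3x)^2 + 2(3x)(y/3) + (y/3)^2 = 9x^2 + 2xy + y^2/9   [differs from x^2 + 2xy + y^2: not invariant]

Only option (A), xy, is unchanged by the transformation.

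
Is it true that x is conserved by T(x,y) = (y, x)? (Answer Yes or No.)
No

Substitute T(x,y) = (y, x) into the expression and compare with the original.

Original: x
After applying T: (y) = y

This differs from the original x (difference: -x + y), so the expression is NOT invariant.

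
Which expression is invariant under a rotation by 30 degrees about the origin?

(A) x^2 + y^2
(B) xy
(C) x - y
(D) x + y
A

A rotation by 30 degrees sends (x, y) to (sqrt(3)x/2 - y/2, x/2 + sqrt(3)y/2).
Substitute the transformed coordinates into each option and compare with the original:
(A) x^2 + y^2  ->  (sqrt(3)x/2 - y/2)^2 + (x/2 + sqrt(3)y/2)^2 = x^2 + y^2   [equals x^2 + y^2: invariant]
(B) xy  ->  (sqrt(3)x/2 - y/2)(x/2 + sqrt(3)y/2) = sqrt(3)x^2/4 + xy/2 - sqrt(3)y^2/4   [differs from xy: not invariant]
(C) x - y  ->  (sqrt(3)x/2 - y/2) - (x/2 + sqrt(3)y/2) = -x/2 + sqrt(3)x/2 - sqrt(3)y/2 - y/2   [differs from x - y: not invariant]
(D) x + y  ->  (sqrt(3)x/2 - y/2) + (x/2 + sqrt(3)y/2) = x/2 + sqrt(3)x/2 - y/2 + sqrt(3)y/2   [differs from x + y: not invariant]

Only option (A), x^2 + y^2, is unchanged by the transformation.
Geometrically, x^2 + y^2 is the squared distance from the origin, which every rotation about the origin preserves.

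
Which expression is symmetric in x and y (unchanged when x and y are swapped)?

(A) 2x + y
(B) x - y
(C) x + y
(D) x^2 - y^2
C

A symmetric expression is unchanged when the variables are permuted; here the transformation to test is the swap (x, y) -> (y, x).
Substitute the transformed coordinates into each option and compare with the original:
(A) 2x + y  ->  2(y) + (x) = x + 2y   [differs from 2x + y: not invariant]
(B) x - y  ->  (y) - (x) = -x + y   [differs from x - y: not invariant]
(C) x + y  ->  (y) + (x) = x + y   [equals x + y: invariant]
(D) x^2 - y^2  ->  (y)^2 - (x)^2 = -x^2 + y^2   [differs from x^2 - y^2: not invariant]

Only option (C), x + y, is unchanged by the transformation.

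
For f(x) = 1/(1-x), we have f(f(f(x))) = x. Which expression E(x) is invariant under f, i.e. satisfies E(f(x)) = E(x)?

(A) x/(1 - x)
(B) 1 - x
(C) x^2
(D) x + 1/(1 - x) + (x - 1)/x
D

Replace x by f(x) = 1/(1 - x) in each option and simplify. As a quick numerical cross-check, also compare E(4) with E(f(4)) = E(-1/3).

(A) x/(1 - x)  ->  (1/(1 - x))/(1 - (1/(1 - x))) = -1/x; check: E(4) = -4/3 but E(-1/3) = -1/4.   [not invariant]
(B) 1 - x  ->  1 - (1/(1 - x)) = x/(x - 1); check: E(4) = -3 but E(-1/3) = 4/3.   [not invariant]
(C) x^2  ->  (1/(1 - x))^2 = (x - 1)^(-2); check: E(4) = 16 but E(-1/3) = 1/9.   [not invariant]
(D) x + 1/(1 - x) + (x - 1)/x  ->  (1/(1 - x)) + 1/(1 - (1/(1 - x))) + ((1/(1 - x)) - 1)/(1/(1 - x)), which simplifies back to x + 1/(1 - x) + (x - 1)/x; check: E(4) = 53/12, E(-1/3) = 53/12.   [invariant]

Only (D) is unchanged. Indeed f(f(x)) = 1/(1 - 1/(1-x)) = (1-x)/(-x) = (x-1)/x, so E(x) = x + f(x) + f(f(x)) is the sum over the whole 3-cycle; applying f just permutes the three terms cyclically (x -> f(x) -> f(f(x)) -> x), leaving the sum unchanged.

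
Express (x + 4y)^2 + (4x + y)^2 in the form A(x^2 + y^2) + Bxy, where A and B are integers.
17(x^2 + y^2) + 16xy

Expanding: (x + 4y)^2 = x^2 + 8xy + 16y^2
(4x + y)^2 = 16x^2 + 8xy + y^2
Sum = (1+16)(x^2+y^2) + 16xy = 17(x^2 + y^2) + 16xy
This is symmetric in x and y.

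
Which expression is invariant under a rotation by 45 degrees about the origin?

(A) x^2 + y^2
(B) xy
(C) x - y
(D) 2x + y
A

A rotation by 45 degrees sends (x, y) to (sqrt(2)x/2 - sqrt(2)y/2, sqrt(2)x/2 + sqrt(2)y/2).
Substitute the transformed coordinates into each option and compare with the original:
(A) x^2 + y^2  ->  (sqrt(2)x/2 - sqrt(2)y/2)^2 + (sqrt(2)x/2 + sqrt(2)y/2)^2 = x^2 + y^2   [equals x^2 + y^2: invariant]
(B) xy  ->  (sqrt(2)x/2 - sqrt(2)y/2)(sqrt(2)x/2 + sqrt(2)y/2) = x^2/2 - y^2/2   [differs from xy: not invariant]
(C) x - y  ->  (sqrt(2)x/2 - sqrt(2)y/2) - (sqrt(2)x/2 + sqrt(2)y/2) = -sqrt(2)y   [differs from x - y: not invariant]
(D) 2x + y  ->  2(sqrt(2)x/2 - sqrt(2)y/2) + (sqrt(2)x/2 + sqrt(2)y/2) = 3sqrt(2)x/2 - sqrt(2)y/2   [differs from 2x + y: not invariant]

Only option (A), x^2 + y^2, is unchanged by the transformation.
Geometrically, x^2 + y^2 is the squared distance from the origin, which every rotation about the origin preserves.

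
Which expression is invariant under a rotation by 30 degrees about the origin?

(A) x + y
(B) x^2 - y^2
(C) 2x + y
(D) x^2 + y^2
D

A rotation by 30 degrees sends (x, y) to (sqrt(3)x/2 - y/2, x/2 + sqrt(3)y/2).
Substitute the transformed coordinates into each option and compare with the original:
(A) x + y  ->  (sqrt(3)x/2 - y/2) + (x/2 + sqrt(3)y/2) = x/2 + sqrt(3)x/2 - y/2 + sqrt(3)y/2   [differs from x + y: not invariant]
(B) x^2 - y^2  ->  (sqrt(3)x/2 - y/2)^2 - (x/2 + sqrt(3)y/2)^2 = x^2/2 - sqrt(3)xy - y^2/2   [differs from x^2 - y^2: not invariant]
(C) 2x + y  ->  2(sqrt(3)x/2 - y/2) + (x/2 + sqrt(3)y/2) = x/2 + sqrt(3)x - y + sqrt(3)y/2   [differs from 2x + y: not invariant]
(D) x^2 + y^2  ->  (sqrt(3)x/2 - y/2)^2 + (x/2 + sqrt(3)y/2)^2 = x^2 + y^2   [equals x^2 + y^2: invariant]

Only option (D), x^2 + y^2, is unchanged by the transformation.
Geometrically, x^2 + y^2 is the squared distance from the origin, which every rotation about the origin preserves.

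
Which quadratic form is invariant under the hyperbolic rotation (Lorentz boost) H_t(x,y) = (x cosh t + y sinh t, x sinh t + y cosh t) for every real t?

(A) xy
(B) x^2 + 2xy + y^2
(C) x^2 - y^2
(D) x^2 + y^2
C

Write x' = x cosh t + y sinh t, y' = x sinh t + y cosh t and substitute into each option:
(A) xy: (x cosh t + y sinh t)(x sinh t + y cosh t) = xy(cosh^2 t + sinh^2 t) + (x^2 + y^2) sinh t cosh t = xy cosh 2t + (x^2 + y^2)(sinh 2t)/2   [not invariant for t != 0]
(B) x^2 + 2xy + y^2: (x' + y')^2 with x' + y' = (x + y)(cosh t + sinh t) = (x + y)e^t, so it becomes (x + y)^2 e^(2t)   [not invariant for t != 0]
(C) x^2 - y^2: (x cosh t + y sinh t)^2 - (x sinh t + y cosh t)^2 = x^2(cosh^2 t - sinh^2 t) + 2xy(cosh t sinh t - sinh t cosh t) + y^2(sinh^2 t - cosh^2 t) = x^2 - y^2   [invariant, using cosh^2 t - sinh^2 t = 1]
(D) x^2 + y^2: (x cosh t + y sinh t)^2 + (x sinh t + y cosh t)^2 = (x^2 + y^2)(cosh^2 t + sinh^2 t) + 4xy sinh t cosh t = (x^2 + y^2) cosh 2t + 2xy sinh 2t   [not invariant for t != 0]

Only (C) x^2 - y^2 is unchanged; it is the Minkowski form preserved by Lorentz boosts, just as x^2 + y^2 is preserved by ordinary rotations.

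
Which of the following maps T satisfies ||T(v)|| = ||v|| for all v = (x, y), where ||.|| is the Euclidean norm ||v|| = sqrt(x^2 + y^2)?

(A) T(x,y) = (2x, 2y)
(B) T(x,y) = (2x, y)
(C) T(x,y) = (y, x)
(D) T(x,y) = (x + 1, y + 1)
C

A transformation preserves a norm if ||T(v)|| = ||v|| for every v; a single vector where the norm changes rules an option out.

(A) T(x,y) = (2x, 2y): v = (1, 0) has norm sqrt((1)^2 + (0)^2) = 1, but T(v) = (2, 0) has norm 2 -- not preserved.
(B) T(x,y) = (2x, y): v = (1, 0) has norm sqrt((1)^2 + (0)^2) = 1, but T(v) = (2, 0) has norm 2 -- not preserved.
(C) T(x,y) = (y, x): preserves the norm -- it is an orthogonal map (a rotation/reflection), and (y)^2 + (x)^2 simplifies to x^2 + y^2.
(D) T(x,y) = (x + 1, y + 1): v = (1, 0) has norm sqrt((1)^2 + (0)^2) = 1, but T(v) = (2, 1) has norm sqrt(5) -- not preserved.

Therefore the answer is (C).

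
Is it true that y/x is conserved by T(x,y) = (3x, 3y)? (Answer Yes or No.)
Yes

Substitute T(x,y) = (3x, 3y) into the expression and compare with the original.

Original: y/x
After applying T: (3y)/(3x) = y/x

This is identical to the original y/x, so the expression is invariant.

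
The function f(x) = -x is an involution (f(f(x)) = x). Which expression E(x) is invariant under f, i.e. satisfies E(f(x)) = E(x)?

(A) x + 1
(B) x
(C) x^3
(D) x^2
D

Replace x by f(x) = -x in each option and simplify. As a quick numerical cross-check, also compare E(4) with E(f(4)) = E(-4).

(A) x + 1  ->  (-x) + 1 = 1 - x; check: E(4) = 5 but E(-4) = -3.   [not invariant]
(B) x  ->  (-x) = -x; check: E(4) = 4 but E(-4) = -4.   [not invariant]
(C) x^3  ->  (-x)^3 = -x^3; check: E(4) = 64 but E(-4) = -64.   [not invariant]
(D) x^2  ->  (-x)^2, which simplifies back to x^2; check: E(4) = 16, E(-4) = 16.   [invariant]

Only (D) is unchanged. E is symmetric under swapping x with f(x) = -x, which is exactly what an involution does.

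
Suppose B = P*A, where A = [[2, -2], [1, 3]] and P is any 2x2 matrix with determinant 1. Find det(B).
8

By the multiplicative property of determinants, det(B) = det(P*A) = det(P) * det(A) = det(A),
so the determinant is invariant under multiplication by any determinant-1 matrix; we just need det(A).

det(A) = (2)(3) - (-2)(1) = 6 - (-2) = 8

Therefore det(B) = 1 * 8 = 8.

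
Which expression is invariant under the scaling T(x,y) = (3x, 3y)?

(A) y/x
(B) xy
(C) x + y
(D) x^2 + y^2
A

Under the uniform scaling T(x,y) = (3x, 3y):
Substitute the transformed coordinates into each option and compare with the original:
(A) y/x  ->  (3y)/(3x) = y/x   [equals y/x: invariant]
(B) xy  ->  (3x)(3y) = 9xy   [differs from xy: not invariant]
(C) x + y  ->  (3x) + (3y) = 3x + 3y   [differs from x + y: not invariant]
(D) x^2 + y^2  ->  (3x)^2 + (3y)^2 = 9x^2 + 9y^2   [differs from x^2 + y^2: not invariant]

Only option (A), y/x, is unchanged by the transformation.
The common factor 3 cancels in a ratio of coordinates, while sums, products and sums of squares pick up factors of 3 or 9.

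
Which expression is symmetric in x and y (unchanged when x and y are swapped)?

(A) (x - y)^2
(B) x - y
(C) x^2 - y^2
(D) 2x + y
A

A symmetric expression is unchanged when the variables are permuted; here the transformation to test is the swap (x, y) -> (y, x).
Substitute the transformed coordinates into each option and compare with the original:
(A) (x - y)^2  ->  ((y) - (x))^2 = x^2 - 2xy + y^2   [equals (x - y)^2: invariant]
(B) x - y  ->  (y) - (x) = -x + y   [differs from x - y: not invariant]
(C) x^2 - y^2  ->  (y)^2 - (x)^2 = -x^2 + y^2   [differs from x^2 - y^2: not invariant]
(D) 2x + y  ->  2(y) + (x) = x + 2y   [differs from 2x + y: not invariant]

Only option (A), (x - y)^2, is unchanged by the transformation.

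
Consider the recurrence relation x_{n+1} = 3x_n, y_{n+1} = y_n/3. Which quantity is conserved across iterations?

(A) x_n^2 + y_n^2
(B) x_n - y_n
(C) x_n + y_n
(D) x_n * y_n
D

For the recurrence x_{n+1} = 3x_n, y_{n+1} = y_n/3:

x_{n+1} * y_{n+1} = (3x_n) * (y_n/3) = x_n * y_n
The product is conserved.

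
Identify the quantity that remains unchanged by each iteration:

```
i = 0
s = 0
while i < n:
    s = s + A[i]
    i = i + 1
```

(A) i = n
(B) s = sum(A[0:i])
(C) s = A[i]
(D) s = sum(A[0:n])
B

A loop invariant must hold before the first iteration and be re-established by every execution of the body.

(B) s = sum(A[0:i]): Initially i = 0 and s = 0 = sum of the empty slice A[0:0]. If s = sum(A[0:i]) holds at the top of an iteration, the body sets s to sum(A[0:i]) + A[i] = sum(A[0:i+1]) and then i to i+1, so s = sum(A[0:i]) holds again. At exit i = n, giving s = sum(A[0:n]).

The other options fail:
(A) i = n: false initially (i = 0); it is the exit condition, not an invariant.
(C) s = A[i]: after the first iteration s = A[0] but i = 1, so s = A[i] compares s with the wrong element (and fails in general).
(D) s = sum(A[0:n]): false before the loop (s = 0, not the full sum) -- it only becomes true at exit.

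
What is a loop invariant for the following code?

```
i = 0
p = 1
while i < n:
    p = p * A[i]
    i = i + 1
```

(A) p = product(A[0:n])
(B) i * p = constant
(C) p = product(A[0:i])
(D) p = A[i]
C

A loop invariant must hold before the first iteration and be re-established by every execution of the body.

(C) p = product(A[0:i]): Initially i = 0 and p = 1 = product of the empty slice A[0:0]. If p = product(A[0:i]) holds at the top of an iteration, the body sets p to product(A[0:i]) * A[i] = product(A[0:i+1]) and then i to i+1, so the property is restored. At exit i = n, giving p = product(A[0:n]).

The other options fail:
(A) p = product(A[0:n]): false before the loop (p = 1, not the full product) -- it only becomes true at exit.
(B) i * p = constant: initially i * p = 0, but after one iteration it is 1 * A[0], which is nonzero in general.
(D) p = A[i]: after the first iteration p = A[0] but i = 1; in general p is a product of several elements, not a single one.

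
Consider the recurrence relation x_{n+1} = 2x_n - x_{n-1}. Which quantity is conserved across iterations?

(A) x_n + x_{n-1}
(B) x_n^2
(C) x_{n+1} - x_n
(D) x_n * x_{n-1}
C

For the recurrence x_{n+1} = 2x_n - x_{n-1}:

If x_{n+1} = 2x_n - x_{n-1}, then:
x_{n+1} - x_n = x_n - x_{n-1}
The first difference is constant throughout the sequence.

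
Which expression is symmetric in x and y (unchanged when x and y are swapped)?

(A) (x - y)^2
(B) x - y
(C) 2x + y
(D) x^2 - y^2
A

A symmetric expression is unchanged when the variables are permuted; here the transformation to test is the swap (x, y) -> (y, x).
Substitute the transformed coordinates into each option and compare with the original:
(A) (x - y)^2  ->  ((y) - (x))^2 = x^2 - 2xy + y^2   [equals (x - y)^2: invariant]
(B) x - y  ->  (y) - (x) = -x + y   [differs from x - y: not invariant]
(C) 2x + y  ->  2(y) + (x) = x + 2y   [differs from 2x + y: not invariant]
(D) x^2 - y^2  ->  (y)^2 - (x)^2 = -x^2 + y^2   [differs from x^2 - y^2: not invariant]

Only option (A), (x - y)^2, is unchanged by the transformation.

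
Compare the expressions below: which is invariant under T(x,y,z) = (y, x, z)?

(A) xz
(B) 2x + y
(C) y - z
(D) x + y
D

Apply T(x,y,z) = (y, x, z) to each option, i.e. replace (x, y, z) by the transformed coordinates.
Substitute the transformed coordinates into each option and compare with the original:
(A) xz  ->  (y)(z) = yz   [differs from xz: not invariant]
(B) 2x + y  ->  2(y) + (x) = x + 2y   [differs from 2x + y: not invariant]
(C) y - z  ->  (x) - (z) = x - z   [differs from y - z: not invariant]
(D) x + y  ->  (y) + (x) = x + y   [equals x + y: invariant]

Only option (D), x + y, is unchanged by the transformation.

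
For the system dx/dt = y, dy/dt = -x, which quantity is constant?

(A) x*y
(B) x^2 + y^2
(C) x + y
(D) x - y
B

A first integral I satisfies dI/dt = 0 along every solution. Differentiate each option and use the equation of motion:
(A) d/dt[x*y] = (dx/dt)y + x(dy/dt) = y^2 - x^2, not identically 0
(B) d/dt[x^2 + y^2] = 2x*dx/dt + 2y*dy/dt = 2x*y + 2y*(-x) = 0
(C) d/dt[x + y] = y + (-x) = y - x, not identically 0
(D) d/dt[x - y] = y - (-x) = x + y, not identically 0

Only (B) has zero time-derivative. So x^2 + y^2 (the squared radius; trajectories are circles) is the conserved quantity.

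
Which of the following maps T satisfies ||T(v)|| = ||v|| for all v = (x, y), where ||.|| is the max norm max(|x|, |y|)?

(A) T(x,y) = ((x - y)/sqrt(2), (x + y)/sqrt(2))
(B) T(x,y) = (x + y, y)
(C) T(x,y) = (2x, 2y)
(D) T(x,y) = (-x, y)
D

A transformation preserves a norm if ||T(v)|| = ||v|| for every v; a single vector where the norm changes rules an option out.

(A) T(x,y) = ((x - y)/sqrt(2), (x + y)/sqrt(2)): v = (1, 0) has norm max(|1|, |0|) = 1, but T(v) = (sqrt(2)/2, sqrt(2)/2) has norm sqrt(2)/2 -- not preserved.
(B) T(x,y) = (x + y, y): v = (1, 1) has norm max(|1|, |1|) = 1, but T(v) = (2, 1) has norm 2 -- not preserved.
(C) T(x,y) = (2x, 2y): v = (1, 0) has norm max(|1|, |0|) = 1, but T(v) = (2, 0) has norm 2 -- not preserved.
(D) T(x,y) = (-x, y): preserves the norm -- it only permutes the coordinates and/or flips signs, which leaves max(|x|, |y|) unchanged.

Therefore the answer is (D).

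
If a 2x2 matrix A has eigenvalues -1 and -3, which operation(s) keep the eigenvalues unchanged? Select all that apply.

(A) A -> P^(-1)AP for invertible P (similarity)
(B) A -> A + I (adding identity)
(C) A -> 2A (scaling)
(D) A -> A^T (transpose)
A and D

Eigenvalues are preserved by:
1. Similarity transformations: A -> P^(-1)AP (same characteristic polynomial)
2. Transpose: A^T has the same eigenvalues as A

Eigenvalues are NOT preserved by:
- Adding identity: eigenvalues become -1+1, -3+1
- Scaling: eigenvalues become -2, -6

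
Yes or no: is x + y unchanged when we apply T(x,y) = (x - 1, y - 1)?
No

Substitute T(x,y) = (x - 1, y - 1) into the expression and compare with the original.

Original: x + y
After applying T: (x - 1) + (y - 1) = x + y - 2

This differs from the original x + y (difference: -2), so the expression is NOT invariant.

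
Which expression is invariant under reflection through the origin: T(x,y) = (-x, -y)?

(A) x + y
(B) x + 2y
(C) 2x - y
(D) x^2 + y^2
D

The map is reflection through the origin: T(x,y) = (-x, -y).
Substitute the transformed coordinates into each option and compare with the original:
(A) x + y  ->  (-x) + (-y) = -x - y   [differs from x + y: not invariant]
(B) x + 2y  ->  (-x) + 2(-y) = -x - 2y   [differs from x + 2y: not invariant]
(C) 2x - y  ->  2(-x) - (-y) = -2x + y   [differs from 2x - y: not invariant]
(D) x^2 + y^2  ->  (-x)^2 + (-y)^2 = x^2 + y^2   [equals x^2 + y^2: invariant]

Only option (D), x^2 + y^2, is unchanged by the transformation.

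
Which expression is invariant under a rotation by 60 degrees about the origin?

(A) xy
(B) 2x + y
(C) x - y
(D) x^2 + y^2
D

A rotation by 60 degrees sends (x, y) to (x/2 - sqrt(3)y/2, sqrt(3)x/2 + y/2).
Substitute the transformed coordinates into each option and compare with the original:
(A) xy  ->  (x/2 - sqrt(3)y/2)(sqrt(3)x/2 + y/2) = sqrt(3)x^2/4 - xy/2 - sqrt(3)y^2/4   [differs from xy: not invariant]
(B) 2x + y  ->  2(x/2 - sqrt(3)y/2) + (sqrt(3)x/2 + y/2) = sqrt(3)x/2 + x - sqrt(3)y + y/2   [differs from 2x + y: not invariant]
(C) x - y  ->  (x/2 - sqrt(3)y/2) - (sqrt(3)x/2 + y/2) = -sqrt(3)x/2 + x/2 - sqrt(3)y/2 - y/2   [differs from x - y: not invariant]
(D) x^2 + y^2  ->  (x/2 - sqrt(3)y/2)^2 + (sqrt(3)x/2 + y/2)^2 = x^2 + y^2   [equals x^2 + y^2: invariant]

Only option (D), x^2 + y^2, is unchanged by the transformation.
Geometrically, x^2 + y^2 is the squared distance from the origin, which every rotation about the origin preserves.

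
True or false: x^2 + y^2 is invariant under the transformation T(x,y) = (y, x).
True

Substitute T(x,y) = (y, x) into the expression and compare with the original.

Original: x^2 + y^2
After applying T: (y)^2 + (x)^2 = x^2 + y^2

This is identical to the original x^2 + y^2, so the expression is invariant.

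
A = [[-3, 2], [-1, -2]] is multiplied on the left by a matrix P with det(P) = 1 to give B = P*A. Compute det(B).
8

By the multiplicative property of determinants, det(B) = det(P*A) = det(P) * det(A) = det(A),
so the determinant is invariant under multiplication by any determinant-1 matrix; we just need det(A).

det(A) = (-3)(-2) - (2)(-1) = 6 - (-2) = 8

Therefore det(B) = 1 * 8 = 8.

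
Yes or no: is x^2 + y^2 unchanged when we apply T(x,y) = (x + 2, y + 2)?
No

Substitute T(x,y) = (x + 2, y + 2) into the expression and compare with the original.

Original: x^2 + y^2
After applying T: (x + 2)^2 + (y + 2)^2 = x^2 + 4x + y^2 + 4y + 8

This differs from the original x^2 + y^2 (difference: 4x + 4y + 8), so the expression is NOT invariant.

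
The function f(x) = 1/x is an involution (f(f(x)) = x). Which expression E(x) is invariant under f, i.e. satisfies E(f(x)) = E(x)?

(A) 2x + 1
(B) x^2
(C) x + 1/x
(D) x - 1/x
C

Replace x by f(x) = 1/x in each option and simplify. As a quick numerical cross-check, also compare E(3) with E(f(3)) = E(1/3).

(A) 2x + 1  ->  2(1/x) + 1 = (x + 2)/x; check: E(3) = 7 but E(1/3) = 5/3.   [not invariant]
(B) x^2  ->  (1/x)^2 = x^(-2); check: E(3) = 9 but E(1/3) = 1/9.   [not invariant]
(C) x + 1/x  ->  (1/x) + 1/(1/x), which simplifies back to x + 1/x; check: E(3) = 10/3, E(1/3) = 10/3.   [invariant]
(D) x - 1/x  ->  (1/x) - 1/(1/x) = -x + 1/x; check: E(3) = 8/3 but E(1/3) = -8/3.   [not invariant]

Only (C) is unchanged. E is symmetric under swapping x with f(x) = 1/x, which is exactly what an involution does.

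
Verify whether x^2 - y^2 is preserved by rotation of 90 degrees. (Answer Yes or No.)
No

Applying rotation by 90 degrees: x' = x*cos(90 degrees) - y*sin(90 degrees) = -y, y' = x*sin(90 degrees) + y*cos(90 degrees) = x

Substituting into x^2 - y^2:
(-y)^2 - (x)^2
= -x^2 + y^2

This differs from the original expression x^2 - y^2, so it is NOT invariant.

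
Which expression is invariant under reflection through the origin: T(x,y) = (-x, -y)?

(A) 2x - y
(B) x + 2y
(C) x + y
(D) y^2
D

The map is reflection through the origin: T(x,y) = (-x, -y).
Substitute the transformed coordinates into each option and compare with the original:
(A) 2x - y  ->  2(-x) - (-y) = -2x + y   [differs from 2x - y: not invariant]
(B) x + 2y  ->  (-x) + 2(-y) = -x - 2y   [differs from x + 2y: not invariant]
(C) x + y  ->  (-x) + (-y) = -x - y   [differs from x + y: not invariant]
(D) y^2  ->  (-y)^2 = y^2   [equals y^2: invariant]

Only option (D), y^2, is unchanged by the transformation.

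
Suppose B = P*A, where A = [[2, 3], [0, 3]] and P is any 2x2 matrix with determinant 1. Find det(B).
6

By the multiplicative property of determinants, det(B) = det(P*A) = det(P) * det(A) = det(A),
so the determinant is invariant under multiplication by any determinant-1 matrix; we just need det(A).

det(A) = (2)(3) - (3)(0) = 6 - 0 = 6

Therefore det(B) = 1 * 6 = 6.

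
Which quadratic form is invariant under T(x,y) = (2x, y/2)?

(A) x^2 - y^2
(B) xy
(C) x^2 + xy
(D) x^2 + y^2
B

T multiplies x by 2 and divides y by 2.
Substitute the transformed coordinates into each option and compare with the original:
(A) x^2 - y^2  ->  (2x)^2 - (y/2)^2 = 4x^2 - y^2/4   [differs from x^2 - y^2: not invariant]
(B) xy  ->  (2x)(y/2) = xy   [equals xy: invariant]
(C) x^2 + xy  ->  (2x)^2 + (2x)(y/2) = 4x^2 + xy   [differs from x^2 + xy: not invariant]
(D) x^2 + y^2  ->  (2x)^2 + (y/2)^2 = 4x^2 + y^2/4   [differs from x^2 + y^2: not invariant]

Only option (B), xy, is unchanged by the transformation.
The factors 2 and 1/2 cancel only in the pure product xy.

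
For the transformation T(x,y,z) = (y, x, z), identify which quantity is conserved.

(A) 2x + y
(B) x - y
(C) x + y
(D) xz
C

Apply T(x,y,z) = (y, x, z) to each option, i.e. replace (x, y, z) by the transformed coordinates.
Substitute the transformed coordinates into each option and compare with the original:
(A) 2x + y  ->  2(y) + (x) = x + 2y   [differs from 2x + y: not invariant]
(B) x - y  ->  (y) - (x) = -x + y   [differs from x - y: not invariant]
(C) x + y  ->  (y) + (x) = x + y   [equals x + y: invariant]
(D) xz  ->  (y)(z) = yz   [differs from xz: not invariant]

Only option (C), x + y, is unchanged by the transformation.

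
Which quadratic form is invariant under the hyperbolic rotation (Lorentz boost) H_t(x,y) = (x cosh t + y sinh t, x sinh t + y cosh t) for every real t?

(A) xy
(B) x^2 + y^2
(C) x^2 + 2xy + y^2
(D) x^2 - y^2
D

Write x' = x cosh t + y sinh t, y' = x sinh t + y cosh t and substitute into each option:
(A) xy: (x cosh t + y sinh t)(x sinh t + y cosh t) = xy(cosh^2 t + sinh^2 t) + (x^2 + y^2) sinh t cosh t = xy cosh 2t + (x^2 + y^2)(sinh 2t)/2   [not invariant for t != 0]
(B) x^2 + y^2: (x cosh t + y sinh t)^2 + (x sinh t + y cosh t)^2 = (x^2 + y^2)(cosh^2 t + sinh^2 t) + 4xy sinh t cosh t = (x^2 + y^2) cosh 2t + 2xy sinh 2t   [not invariant for t != 0]
(C) x^2 + 2xy + y^2: (x' + y')^2 with x' + y' = (x + y)(cosh t + sinh t) = (x + y)e^t, so it becomes (x + y)^2 e^(2t)   [not invariant for t != 0]
(D) x^2 - y^2: (x cosh t + y sinh t)^2 - (x sinh t + y cosh t)^2 = x^2(cosh^2 t - sinh^2 t) + 2xy(cosh t sinh t - sinh t cosh t) + y^2(sinh^2 t - cosh^2 t) = x^2 - y^2   [invariant, using cosh^2 t - sinh^2 t = 1]

Only (D) x^2 - y^2 is unchanged; it is the Minkowski form preserved by Lorentz boosts, just as x^2 + y^2 is preserved by ordinary rotations.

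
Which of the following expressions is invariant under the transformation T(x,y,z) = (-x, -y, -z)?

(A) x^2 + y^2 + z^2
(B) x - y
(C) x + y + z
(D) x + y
A

Apply T(x,y,z) = (-x, -y, -z) to each option, i.e. replace (x, y, z) by the transformed coordinates.
Substitute the transformed coordinates into each option and compare with the original:
(A) x^2 + y^2 + z^2  ->  (-x)^2 + (-y)^2 + (-z)^2 = x^2 + y^2 + z^2   [equals x^2 + y^2 + z^2: invariant]
(B) x - y  ->  (-x) - (-y) = -x + y   [differs from x - y: not invariant]
(C) x + y + z  ->  (-x) + (-y) + (-z) = -x - y - z   [differs from x + y + z: not invariant]
(D) x + y  ->  (-x) + (-y) = -x - y   [differs from x + y: not invariant]

Only option (A), x^2 + y^2 + z^2, is unchanged by the transformation.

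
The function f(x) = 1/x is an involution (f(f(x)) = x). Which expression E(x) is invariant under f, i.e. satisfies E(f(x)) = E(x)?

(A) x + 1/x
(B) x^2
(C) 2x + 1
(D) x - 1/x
A

Replace x by f(x) = 1/x in each option and simplify. As a quick numerical cross-check, also compare E(5) with E(f(5)) = E(1/5).

(A) x + 1/x  ->  (1/x) + 1/(1/x), which simplifies back to x + 1/x; check: E(5) = 26/5, E(1/5) = 26/5.   [invariant]
(B) x^2  ->  (1/x)^2 = x^(-2); check: E(5) = 25 but E(1/5) = 1/25.   [not invariant]
(C) 2x + 1  ->  2(1/x) + 1 = (x + 2)/x; check: E(5) = 11 but E(1/5) = 7/5.   [not invariant]
(D) x - 1/x  ->  (1/x) - 1/(1/x) = -x + 1/x; check: E(5) = 24/5 but E(1/5) = -24/5.   [not invariant]

Only (A) is unchanged. E is symmetric under swapping x with f(x) = 1/x, which is exactly what an involution does.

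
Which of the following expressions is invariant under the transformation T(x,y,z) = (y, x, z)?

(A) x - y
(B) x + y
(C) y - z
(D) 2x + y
B

Apply T(x,y,z) = (y, x, z) to each option, i.e. replace (x, y, z) by the transformed coordinates.
Substitute the transformed coordinates into each option and compare with the original:
(A) x - y  ->  (y) - (x) = -x + y   [differs from x - y: not invariant]
(B) x + y  ->  (y) + (x) = x + y   [equals x + y: invariant]
(C) y - z  ->  (x) - (z) = x - z   [differs from y - z: not invariant]
(D) 2x + y  ->  2(y) + (x) = x + 2y   [differs from 2x + y: not invariant]

Only option (B), x + y, is unchanged by the transformation.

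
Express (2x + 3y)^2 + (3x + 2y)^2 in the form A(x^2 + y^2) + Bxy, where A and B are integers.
13(x^2 + y^2) + 24xy

Expanding: (2x + 3y)^2 = 4x^2 + 12xy + 9y^2
(3x + 2y)^2 = 9x^2 + 12xy + 4y^2
Sum = (4+9)(x^2+y^2) + 24xy = 13(x^2 + y^2) + 24xy
This is symmetric in x and y.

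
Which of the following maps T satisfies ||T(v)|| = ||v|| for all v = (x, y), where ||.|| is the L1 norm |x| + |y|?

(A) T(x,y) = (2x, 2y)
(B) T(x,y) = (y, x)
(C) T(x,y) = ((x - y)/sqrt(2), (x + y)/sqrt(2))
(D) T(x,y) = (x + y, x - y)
B

A transformation preserves a norm if ||T(v)|| = ||v|| for every v; a single vector where the norm changes rules an option out.

(A) T(x,y) = (2x, 2y): v = (1, 0) has norm |1| + |0| = 1, but T(v) = (2, 0) has norm 2 -- not preserved.
(B) T(x,y) = (y, x): preserves the norm -- it only permutes the coordinates and/or flips signs, which leaves |x| + |y| unchanged.
(C) T(x,y) = ((x - y)/sqrt(2), (x + y)/sqrt(2)): v = (1, 0) has norm |1| + |0| = 1, but T(v) = (sqrt(2)/2, sqrt(2)/2) has norm sqrt(2) -- not preserved.
(D) T(x,y) = (x + y, x - y): v = (1, 0) has norm |1| + |0| = 1, but T(v) = (1, 1) has norm 2 -- not preserved.

Therefore the answer is (B).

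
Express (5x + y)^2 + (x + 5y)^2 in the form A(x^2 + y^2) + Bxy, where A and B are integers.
26(x^2 + y^2) + 20xy

Expanding: (5x + y)^2 = 25x^2 + 10xy + y^2
(x + 5y)^2 = x^2 + 10xy + 25y^2
Sum = (25+1)(x^2+y^2) + 20xy = 26(x^2 + y^2) + 20xy
This is symmetric in x and y.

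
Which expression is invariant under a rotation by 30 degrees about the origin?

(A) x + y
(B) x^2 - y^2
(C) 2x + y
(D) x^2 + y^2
D

A rotation by 30 degrees sends (x, y) to (sqrt(3)x/2 - y/2, x/2 + sqrt(3)y/2).
Substitute the transformed coordinates into each option and compare with the original:
(A) x + y  ->  (sqrt(3)x/2 - y/2) + (x/2 + sqrt(3)y/2) = x/2 + sqrt(3)x/2 - y/2 + sqrt(3)y/2   [differs from x + y: not invariant]
(B) x^2 - y^2  ->  (sqrt(3)x/2 - y/2)^2 - (x/2 + sqrt(3)y/2)^2 = x^2/2 - sqrt(3)xy - y^2/2   [differs from x^2 - y^2: not invariant]
(C) 2x + y  ->  2(sqrt(3)x/2 - y/2) + (x/2 + sqrt(3)y/2) = x/2 + sqrt(3)x - y + sqrt(3)y/2   [differs from 2x + y: not invariant]
(D) x^2 + y^2  ->  (sqrt(3)x/2 - y/2)^2 + (x/2 + sqrt(3)y/2)^2 = x^2 + y^2   [equals x^2 + y^2: invariant]

Only option (D), x^2 + y^2, is unchanged by the transformation.
Geometrically, x^2 + y^2 is the squared distance from the origin, which every rotation about the origin preserves.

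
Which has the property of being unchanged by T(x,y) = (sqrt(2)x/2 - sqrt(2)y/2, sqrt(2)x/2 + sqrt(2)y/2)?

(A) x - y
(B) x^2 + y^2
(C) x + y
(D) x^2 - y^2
B

An expression E(x,y) is invariant under T if E(T(x,y)) = E(x,y). Here T(x,y) = (sqrt(2)x/2 - sqrt(2)y/2, sqrt(2)x/2 + sqrt(2)y/2).
Substitute the transformed coordinates into each option and compare with the original:
(A) x - y  ->  (sqrt(2)x/2 - sqrt(2)y/2) - (sqrt(2)x/2 + sqrt(2)y/2) = -sqrt(2)y   [differs from x - y: not invariant]
(B) x^2 + y^2  ->  (sqrt(2)x/2 - sqrt(2)y/2)^2 + (sqrt(2)x/2 + sqrt(2)y/2)^2 = x^2 + y^2   [equals x^2 + y^2: invariant]
(C) x + y  ->  (sqrt(2)x/2 - sqrt(2)y/2) + (sqrt(2)x/2 + sqrt(2)y/2) = sqrt(2)x   [differs from x + y: not invariant]
(D) x^2 - y^2  ->  (sqrt(2)x/2 - sqrt(2)y/2)^2 - (sqrt(2)x/2 + sqrt(2)y/2)^2 = -2xy   [differs from x^2 - y^2: not invariant]

Only option (B), x^2 + y^2, is unchanged by the transformation.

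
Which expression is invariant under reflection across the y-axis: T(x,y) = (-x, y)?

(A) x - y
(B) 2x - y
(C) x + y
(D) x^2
D

The map is reflection across the y-axis: T(x,y) = (-x, y).
Substitute the transformed coordinates into each option and compare with the original:
(A) x - y  ->  (-x) - (y) = -x - y   [differs from x - y: not invariant]
(B) 2x - y  ->  2(-x) - (y) = -2x - y   [differs from 2x - y: not invariant]
(C) x + y  ->  (-x) + (y) = -x + y   [differs from x + y: not invariant]
(D) x^2  ->  (-x)^2 = x^2   [equals x^2: invariant]

Only option (D), x^2, is unchanged by the transformation.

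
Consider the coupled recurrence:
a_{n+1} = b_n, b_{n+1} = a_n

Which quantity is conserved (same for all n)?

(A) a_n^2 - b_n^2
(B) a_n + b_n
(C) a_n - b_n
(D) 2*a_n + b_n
B

Replace a_n by a_{n+1} = b_n and b_n by b_{n+1} = a_n in each option and simplify:
(A) a_n^2 - b_n^2  ->  (b_n)^2 - (a_n)^2 = -a_n^2 + b_n^2   [not conserved]
(B) a_n + b_n  ->  (b_n) + (a_n) = a_n + b_n   [conserved]
(C) a_n - b_n  ->  (b_n) - (a_n) = -a_n + b_n   [not conserved]
(D) 2*a_n + b_n  ->  2*(b_n) + (a_n) = a_n + 2*b_n   [not conserved]

Only (B) a_n + b_n returns to itself after one step, so it is the conserved quantity.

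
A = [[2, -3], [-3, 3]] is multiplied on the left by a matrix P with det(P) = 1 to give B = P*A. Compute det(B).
-3

By the multiplicative property of determinants, det(B) = det(P*A) = det(P) * det(A) = det(A),
so the determinant is invariant under multiplication by any determinant-1 matrix; we just need det(A).

det(A) = (2)(3) - (-3)(-3) = 6 - 9 = -3

Therefore det(B) = 1 * (-3) = -3.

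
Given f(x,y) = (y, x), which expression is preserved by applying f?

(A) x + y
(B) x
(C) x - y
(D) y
A

For f(x,y) = (y, x):
After applying f: x' = y, y' = x. So x' + y' = y + x = x + y.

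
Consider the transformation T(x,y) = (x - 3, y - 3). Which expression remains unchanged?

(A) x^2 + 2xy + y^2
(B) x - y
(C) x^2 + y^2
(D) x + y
B

An expression E(x,y) is invariant under T if E(T(x,y)) = E(x,y). Here T(x,y) = (x - 3, y - 3).
Substitute the transformed coordinates into each option and compare with the original:
(A) x^2 + 2xy + y^2  ->  (x - 3)^2 + 2(x - 3)(y - 3) + (y - 3)^2 = x^2 + 2xy - 12x + y^2 - 12y + 36   [differs from x^2 + 2xy + y^2: not invariant]
(B) x - y  ->  (x - 3) - (y - 3) = x - y   [equals x - y: invariant]
(C) x^2 + y^2  ->  (x - 3)^2 + (y - 3)^2 = x^2 - 6x + y^2 - 6y + 18   [differs from x^2 + y^2: not invariant]
(D) x + y  ->  (x - 3) + (y - 3) = x + y - 6   [differs from x + y: not invariant]

Only option (B), x - y, is unchanged by the transformation.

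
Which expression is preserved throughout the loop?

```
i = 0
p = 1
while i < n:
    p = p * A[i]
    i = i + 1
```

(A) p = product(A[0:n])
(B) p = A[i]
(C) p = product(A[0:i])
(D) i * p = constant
C

A loop invariant must hold before the first iteration and be re-established by every execution of the body.

(C) p = product(A[0:i]): Initially i = 0 and p = 1 = product of the empty slice A[0:0]. If p = product(A[0:i]) holds at the top of an iteration, the body sets p to product(A[0:i]) * A[i] = product(A[0:i+1]) and then i to i+1, so the property is restored. At exit i = n, giving p = product(A[0:n]).

The other options fail:
(A) p = product(A[0:n]): false before the loop (p = 1, not the full product) -- it only becomes true at exit.
(B) p = A[i]: after the first iteration p = A[0] but i = 1; in general p is a product of several elements, not a single one.
(D) i * p = constant: initially i * p = 0, but after one iteration it is 1 * A[0], which is nonzero in general.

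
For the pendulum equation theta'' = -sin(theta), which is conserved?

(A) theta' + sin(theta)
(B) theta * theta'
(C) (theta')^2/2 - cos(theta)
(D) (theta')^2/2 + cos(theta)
C

A first integral I satisfies dI/dt = 0 along every solution. Differentiate each option and use the equation of motion:
(A) d/dt[theta' + sin(theta)] = theta'' + cos(theta) theta' = -sin(theta) + theta' cos(theta), not identically 0
(B) d/dt[theta * theta'] = (theta')^2 + theta theta'' = (theta')^2 - theta sin(theta), not identically 0
(C) d/dt[(theta')^2/2 - cos(theta)] = theta' theta'' + sin(theta) theta' = theta'(-sin(theta)) + theta' sin(theta) = 0
(D) d/dt[(theta')^2/2 + cos(theta)] = theta' theta'' - sin(theta) theta' = -2 theta' sin(theta), not identically 0

Only (C) has zero time-derivative. This is the total energy: kinetic (theta')^2/2 plus potential -cos(theta).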